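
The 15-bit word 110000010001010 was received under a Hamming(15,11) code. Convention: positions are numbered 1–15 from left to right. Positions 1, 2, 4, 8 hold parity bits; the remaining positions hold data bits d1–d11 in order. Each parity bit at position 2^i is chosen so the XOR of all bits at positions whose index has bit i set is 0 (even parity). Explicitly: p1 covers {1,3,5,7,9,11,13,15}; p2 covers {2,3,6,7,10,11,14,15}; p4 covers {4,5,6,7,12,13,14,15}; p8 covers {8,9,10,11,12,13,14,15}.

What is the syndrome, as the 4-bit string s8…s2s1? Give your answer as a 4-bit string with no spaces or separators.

s1 (pos 1,3,5,7,9,11,13,15): 1⊕0⊕0⊕0⊕0⊕0⊕0⊕0 = 1
s2 (pos 2,3,6,7,10,11,14,15): 1⊕0⊕0⊕0⊕0⊕0⊕1⊕0 = 0
s4 (pos 4,5,6,7,12,13,14,15): 0⊕0⊕0⊕0⊕1⊕0⊕1⊕0 = 0
s8 (pos 8,9,10,11,12,13,14,15): 1⊕0⊕0⊕0⊕1⊕0⊕1⊕0 = 1
Syndrome s8…s1 = 1001 → error at position 9.

1001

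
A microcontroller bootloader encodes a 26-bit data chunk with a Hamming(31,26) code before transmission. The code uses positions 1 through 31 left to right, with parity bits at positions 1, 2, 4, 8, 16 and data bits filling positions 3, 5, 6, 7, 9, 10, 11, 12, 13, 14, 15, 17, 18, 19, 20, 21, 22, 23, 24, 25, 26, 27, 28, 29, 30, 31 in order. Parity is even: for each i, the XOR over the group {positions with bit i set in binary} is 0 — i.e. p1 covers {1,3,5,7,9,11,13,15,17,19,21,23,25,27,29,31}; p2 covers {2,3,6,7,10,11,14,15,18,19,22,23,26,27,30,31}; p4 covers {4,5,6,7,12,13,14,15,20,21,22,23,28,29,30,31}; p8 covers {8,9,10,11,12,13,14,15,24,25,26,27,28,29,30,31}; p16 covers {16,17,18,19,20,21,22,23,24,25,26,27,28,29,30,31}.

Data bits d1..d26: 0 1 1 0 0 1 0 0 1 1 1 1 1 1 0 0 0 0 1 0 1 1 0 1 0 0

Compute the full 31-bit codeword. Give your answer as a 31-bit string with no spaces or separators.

Place data at non-parity positions: p1 p2 0 p4 1 1 0 p8 0 1 0 0 1 1 1 p16 1 1 1 0 0 0 0 1 0 1 1 0 1 0 0
p1 (pos 1,3,5,7,9,11,13,15,17,19,21,23,25,27,29,31): XOR of data positions = 0⊕1⊕0⊕0⊕0⊕1⊕1⊕1⊕1⊕0⊕0⊕0⊕1⊕1⊕0 = 1
p2 (pos 2,3,6,7,10,11,14,15,18,19,22,23,26,27,30,31): XOR of data positions = 0⊕1⊕0⊕1⊕0⊕1⊕1⊕1⊕1⊕0⊕0⊕1⊕1⊕0⊕0 = 0
p4 (pos 4,5,6,7,12,13,14,15,20,21,22,23,28,29,30,31): XOR of data positions = 1⊕1⊕0⊕0⊕1⊕1⊕1⊕0⊕0⊕0⊕0⊕0⊕1⊕0⊕0 = 0
p8 (pos 8,9,10,11,12,13,14,15,24,25,26,27,28,29,30,31): XOR of data positions = 0⊕1⊕0⊕0⊕1⊕1⊕1⊕1⊕0⊕1⊕1⊕0⊕1⊕0⊕0 = 0
p16 (pos 16,17,18,19,20,21,22,23,24,25,26,27,28,29,30,31): XOR of data positions = 1⊕1⊕1⊕0⊕0⊕0⊕0⊕1⊕0⊕1⊕1⊕0⊕1⊕0⊕0 = 1
Codeword: 1000110001001111111000010110100

1000110001001111111000010110100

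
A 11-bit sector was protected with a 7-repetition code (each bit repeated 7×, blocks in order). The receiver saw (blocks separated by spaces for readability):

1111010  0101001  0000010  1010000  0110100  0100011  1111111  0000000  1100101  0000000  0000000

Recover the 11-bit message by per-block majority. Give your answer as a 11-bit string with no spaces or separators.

Block 1 (1111010): 5 ones → 1
Block 2 (0101001): 3 ones → 0
Block 3 (0000010): 1 one → 0
Block 4 (1010000): 2 ones → 0
Block 5 (0110100): 3 ones → 0
Block 6 (0100011): 3 ones → 0
Block 7 (1111111): 7 ones → 1
Block 8 (0000000): 0 ones → 0
Block 9 (1100101): 4 ones → 1
Block 10 (0000000): 0 ones → 0
Block 11 (0000000): 0 ones → 0

10000010100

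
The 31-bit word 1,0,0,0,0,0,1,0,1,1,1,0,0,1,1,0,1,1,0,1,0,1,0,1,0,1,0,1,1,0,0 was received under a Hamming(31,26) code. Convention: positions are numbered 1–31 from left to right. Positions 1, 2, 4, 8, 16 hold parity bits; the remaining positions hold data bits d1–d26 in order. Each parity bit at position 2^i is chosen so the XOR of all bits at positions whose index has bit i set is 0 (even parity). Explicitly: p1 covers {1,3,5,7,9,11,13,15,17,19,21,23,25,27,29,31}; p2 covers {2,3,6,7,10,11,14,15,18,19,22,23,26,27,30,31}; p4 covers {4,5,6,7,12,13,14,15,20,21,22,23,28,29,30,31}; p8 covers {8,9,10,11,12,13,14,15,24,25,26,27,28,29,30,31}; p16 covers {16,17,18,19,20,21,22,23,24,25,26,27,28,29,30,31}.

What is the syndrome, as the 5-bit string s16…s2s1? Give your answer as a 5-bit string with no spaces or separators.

01101

s1 (pos 1,3,5,7,9,11,13,15,17,19,21,23,25,27,29,31): 1⊕0⊕0⊕1⊕1⊕1⊕0⊕1⊕1⊕0⊕0⊕0⊕0⊕0⊕1⊕0 = 1
s2 (pos 2,3,6,7,10,11,14,15,18,19,22,23,26,27,30,31): 0⊕0⊕0⊕1⊕1⊕1⊕1⊕1⊕1⊕0⊕1⊕0⊕1⊕0⊕0⊕0 = 0
s4 (pos 4,5,6,7,12,13,14,15,20,21,22,23,28,29,30,31): 0⊕0⊕0⊕1⊕0⊕0⊕1⊕1⊕1⊕0⊕1⊕0⊕1⊕1⊕0⊕0 = 1
s8 (pos 8,9,10,11,12,13,14,15,24,25,26,27,28,29,30,31): 0⊕1⊕1⊕1⊕0⊕0⊕1⊕1⊕1⊕0⊕1⊕0⊕1⊕1⊕0⊕0 = 1
s16 (pos 16,17,18,19,20,21,22,23,24,25,26,27,28,29,30,31): 0⊕1⊕1⊕0⊕1⊕0⊕1⊕0⊕1⊕0⊕1⊕0⊕1⊕1⊕0⊕0 = 0
Syndrome s16…s1 = 01101 → error at position 13.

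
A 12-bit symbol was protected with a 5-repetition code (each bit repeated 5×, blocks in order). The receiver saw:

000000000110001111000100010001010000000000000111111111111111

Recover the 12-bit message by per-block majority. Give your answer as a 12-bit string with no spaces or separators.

000100000111

Block 1 (00000): 0 ones → 0
Block 2 (00001): 1 one → 0
Block 3 (10001): 2 ones → 0
Block 4 (11100): 3 ones → 1
Block 5 (01000): 1 one → 0
Block 6 (10001): 2 ones → 0
Block 7 (01000): 1 one → 0
Block 8 (00000): 0 ones → 0
Block 9 (00000): 0 ones → 0
Block 10 (11111): 5 ones → 1
Block 11 (11111): 5 ones → 1
Block 12 (11111): 5 ones → 1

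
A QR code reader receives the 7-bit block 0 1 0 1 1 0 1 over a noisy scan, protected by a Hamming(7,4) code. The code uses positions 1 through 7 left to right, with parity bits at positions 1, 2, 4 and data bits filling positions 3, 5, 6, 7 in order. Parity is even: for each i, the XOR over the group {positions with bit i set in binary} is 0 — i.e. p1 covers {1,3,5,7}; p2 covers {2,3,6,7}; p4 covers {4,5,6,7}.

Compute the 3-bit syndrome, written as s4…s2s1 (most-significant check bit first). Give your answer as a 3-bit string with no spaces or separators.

s1 (pos 1,3,5,7): 0⊕0⊕1⊕1 = 0
s2 (pos 2,3,6,7): 1⊕0⊕0⊕1 = 0
s4 (pos 4,5,6,7): 1⊕1⊕0⊕1 = 1
Syndrome s4…s1 = 100 → error at position 4.

100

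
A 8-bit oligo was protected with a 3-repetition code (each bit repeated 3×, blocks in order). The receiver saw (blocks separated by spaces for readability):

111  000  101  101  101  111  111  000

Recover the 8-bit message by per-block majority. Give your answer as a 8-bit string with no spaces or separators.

Block 1 (111): 3 ones → 1
Block 2 (000): 0 ones → 0
Block 3 (101): 2 ones → 1
Block 4 (101): 2 ones → 1
Block 5 (101): 2 ones → 1
Block 6 (111): 3 ones → 1
Block 7 (111): 3 ones → 1
Block 8 (000): 0 ones → 0

10111110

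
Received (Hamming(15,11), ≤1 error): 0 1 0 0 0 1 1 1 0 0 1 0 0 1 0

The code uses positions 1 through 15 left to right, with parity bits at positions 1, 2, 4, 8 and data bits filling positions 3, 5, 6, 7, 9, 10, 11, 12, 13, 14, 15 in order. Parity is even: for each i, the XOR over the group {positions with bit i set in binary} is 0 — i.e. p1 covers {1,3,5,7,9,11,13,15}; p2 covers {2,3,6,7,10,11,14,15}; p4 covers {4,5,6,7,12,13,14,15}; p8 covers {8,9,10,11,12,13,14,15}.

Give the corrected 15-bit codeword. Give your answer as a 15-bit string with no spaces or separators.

s1 (pos 1,3,5,7,9,11,13,15): 0⊕0⊕0⊕1⊕0⊕1⊕0⊕0 = 0
s2 (pos 2,3,6,7,10,11,14,15): 1⊕0⊕1⊕1⊕0⊕1⊕1⊕0 = 1
s4 (pos 4,5,6,7,12,13,14,15): 0⊕0⊕1⊕1⊕0⊕0⊕1⊕0 = 1
s8 (pos 8,9,10,11,12,13,14,15): 1⊕0⊕0⊕1⊕0⊕0⊕1⊕0 = 1
Syndrome s8…s1 = 1110 → error at position 14.
Flip position 14: 010001110010010 → 010001110010000

010001110010000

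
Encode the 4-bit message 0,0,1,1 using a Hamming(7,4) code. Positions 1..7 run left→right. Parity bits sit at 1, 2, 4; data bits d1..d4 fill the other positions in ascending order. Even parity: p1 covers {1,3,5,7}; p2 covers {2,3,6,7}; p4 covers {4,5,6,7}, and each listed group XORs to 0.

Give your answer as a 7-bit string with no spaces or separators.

Place data at non-parity positions: p1 p2 0 p4 0 1 1
p1 (pos 1,3,5,7): XOR of data positions = 0⊕0⊕1 = 1
p2 (pos 2,3,6,7): XOR of data positions = 0⊕1⊕1 = 0
p4 (pos 4,5,6,7): XOR of data positions = 0⊕1⊕1 = 0
Codeword: 1000011

1000011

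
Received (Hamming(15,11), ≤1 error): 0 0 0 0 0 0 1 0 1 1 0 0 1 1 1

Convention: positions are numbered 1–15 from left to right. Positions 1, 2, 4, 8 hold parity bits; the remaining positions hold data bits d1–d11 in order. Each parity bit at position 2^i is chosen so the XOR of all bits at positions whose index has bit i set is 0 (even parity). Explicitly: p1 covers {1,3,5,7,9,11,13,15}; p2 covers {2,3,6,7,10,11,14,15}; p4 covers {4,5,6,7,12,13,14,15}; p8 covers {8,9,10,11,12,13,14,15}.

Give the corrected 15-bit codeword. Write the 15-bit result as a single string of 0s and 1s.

s1 (pos 1,3,5,7,9,11,13,15): 0⊕0⊕0⊕1⊕1⊕0⊕1⊕1 = 0
s2 (pos 2,3,6,7,10,11,14,15): 0⊕0⊕0⊕1⊕1⊕0⊕1⊕1 = 0
s4 (pos 4,5,6,7,12,13,14,15): 0⊕0⊕0⊕1⊕0⊕1⊕1⊕1 = 0
s8 (pos 8,9,10,11,12,13,14,15): 0⊕1⊕1⊕0⊕0⊕1⊕1⊕1 = 1
Syndrome s8…s1 = 1000 → error at position 8.
Flip position 8: 000000101100111 → 000000111100111

000000111100111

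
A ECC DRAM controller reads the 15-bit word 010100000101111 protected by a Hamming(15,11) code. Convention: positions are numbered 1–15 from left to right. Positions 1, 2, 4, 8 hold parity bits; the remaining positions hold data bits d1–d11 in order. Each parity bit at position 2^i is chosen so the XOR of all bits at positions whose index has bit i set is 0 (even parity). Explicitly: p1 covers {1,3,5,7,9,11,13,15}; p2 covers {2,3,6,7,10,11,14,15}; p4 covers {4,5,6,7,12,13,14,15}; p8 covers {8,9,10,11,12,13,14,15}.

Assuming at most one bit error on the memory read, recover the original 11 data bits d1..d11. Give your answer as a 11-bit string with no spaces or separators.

00000100111

s1 (pos 1,3,5,7,9,11,13,15): 0⊕0⊕0⊕0⊕0⊕0⊕1⊕1 = 0
s2 (pos 2,3,6,7,10,11,14,15): 1⊕0⊕0⊕0⊕1⊕0⊕1⊕1 = 0
s4 (pos 4,5,6,7,12,13,14,15): 1⊕0⊕0⊕0⊕1⊕1⊕1⊕1 = 1
s8 (pos 8,9,10,11,12,13,14,15): 0⊕0⊕1⊕0⊕1⊕1⊕1⊕1 = 1
Syndrome s8…s1 = 1100 → error at position 12.
Flip position 12: 010100000101111 → 010100000100111
Read data bits from positions 3,5,6,7,9,10,11,12,13,14,15: 00000100111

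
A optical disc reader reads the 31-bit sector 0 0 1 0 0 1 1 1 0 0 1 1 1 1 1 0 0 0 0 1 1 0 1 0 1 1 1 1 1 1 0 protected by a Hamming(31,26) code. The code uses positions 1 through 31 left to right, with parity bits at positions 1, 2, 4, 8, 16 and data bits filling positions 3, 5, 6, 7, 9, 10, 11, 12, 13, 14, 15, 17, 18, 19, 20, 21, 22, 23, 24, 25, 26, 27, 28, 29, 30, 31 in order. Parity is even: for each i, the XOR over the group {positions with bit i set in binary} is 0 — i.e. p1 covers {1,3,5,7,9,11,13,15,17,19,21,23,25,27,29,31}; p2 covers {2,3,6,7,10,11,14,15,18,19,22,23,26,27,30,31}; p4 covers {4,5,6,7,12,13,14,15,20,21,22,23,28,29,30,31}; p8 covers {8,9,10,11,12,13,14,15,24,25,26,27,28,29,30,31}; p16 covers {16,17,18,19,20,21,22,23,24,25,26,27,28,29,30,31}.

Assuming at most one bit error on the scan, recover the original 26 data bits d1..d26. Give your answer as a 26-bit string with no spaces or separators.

10110011111000110101111110

s1 (pos 1,3,5,7,9,11,13,15,17,19,21,23,25,27,29,31): 0⊕1⊕0⊕1⊕0⊕1⊕1⊕1⊕0⊕0⊕1⊕1⊕1⊕1⊕1⊕0 = 0
s2 (pos 2,3,6,7,10,11,14,15,18,19,22,23,26,27,30,31): 0⊕1⊕1⊕1⊕0⊕1⊕1⊕1⊕0⊕0⊕0⊕1⊕1⊕1⊕1⊕0 = 0
s4 (pos 4,5,6,7,12,13,14,15,20,21,22,23,28,29,30,31): 0⊕0⊕1⊕1⊕1⊕1⊕1⊕1⊕1⊕1⊕0⊕1⊕1⊕1⊕1⊕0 = 0
s8 (pos 8,9,10,11,12,13,14,15,24,25,26,27,28,29,30,31): 1⊕0⊕0⊕1⊕1⊕1⊕1⊕1⊕0⊕1⊕1⊕1⊕1⊕1⊕1⊕0 = 0
s16 (pos 16,17,18,19,20,21,22,23,24,25,26,27,28,29,30,31): 0⊕0⊕0⊕0⊕1⊕1⊕0⊕1⊕0⊕1⊕1⊕1⊕1⊕1⊕1⊕0 = 1
Syndrome s16…s1 = 10000 → error at position 16.
Flip position 16: 0010011100111110000110101111110 → 0010011100111111000110101111110
Read data bits from positions 3,5,6,7,9,10,11,12,13,14,15,17,18,19,20,21,22,23,24,25,26,27,28,29,30,31: 10110011111000110101111110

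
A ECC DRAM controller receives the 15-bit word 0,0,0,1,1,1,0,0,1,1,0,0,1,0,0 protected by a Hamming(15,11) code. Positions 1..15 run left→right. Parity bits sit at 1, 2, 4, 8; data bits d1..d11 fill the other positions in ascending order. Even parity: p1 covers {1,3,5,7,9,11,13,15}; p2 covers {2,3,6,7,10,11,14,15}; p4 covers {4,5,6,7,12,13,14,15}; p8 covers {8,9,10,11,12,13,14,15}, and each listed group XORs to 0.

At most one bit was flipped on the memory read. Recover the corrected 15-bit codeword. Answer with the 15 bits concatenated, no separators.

000111000100100

s1 (pos 1,3,5,7,9,11,13,15): 0⊕0⊕1⊕0⊕1⊕0⊕1⊕0 = 1
s2 (pos 2,3,6,7,10,11,14,15): 0⊕0⊕1⊕0⊕1⊕0⊕0⊕0 = 0
s4 (pos 4,5,6,7,12,13,14,15): 1⊕1⊕1⊕0⊕0⊕1⊕0⊕0 = 0
s8 (pos 8,9,10,11,12,13,14,15): 0⊕1⊕1⊕0⊕0⊕1⊕0⊕0 = 1
Syndrome s8…s1 = 1001 → error at position 9.
Flip position 9: 000111001100100 → 000111000100100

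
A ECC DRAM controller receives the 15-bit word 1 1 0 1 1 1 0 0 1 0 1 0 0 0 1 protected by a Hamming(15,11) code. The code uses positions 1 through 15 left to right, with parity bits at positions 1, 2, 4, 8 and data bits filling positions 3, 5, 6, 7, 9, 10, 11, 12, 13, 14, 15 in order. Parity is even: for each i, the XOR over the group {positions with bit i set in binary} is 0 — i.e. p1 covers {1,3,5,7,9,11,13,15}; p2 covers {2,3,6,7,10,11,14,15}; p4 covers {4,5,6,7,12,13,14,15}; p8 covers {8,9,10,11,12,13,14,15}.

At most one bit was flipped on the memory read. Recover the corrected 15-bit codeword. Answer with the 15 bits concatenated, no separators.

110111000010001

s1 (pos 1,3,5,7,9,11,13,15): 1⊕0⊕1⊕0⊕1⊕1⊕0⊕1 = 1
s2 (pos 2,3,6,7,10,11,14,15): 1⊕0⊕1⊕0⊕0⊕1⊕0⊕1 = 0
s4 (pos 4,5,6,7,12,13,14,15): 1⊕1⊕1⊕0⊕0⊕0⊕0⊕1 = 0
s8 (pos 8,9,10,11,12,13,14,15): 0⊕1⊕0⊕1⊕0⊕0⊕0⊕1 = 1
Syndrome s8…s1 = 1001 → error at position 9.
Flip position 9: 110111001010001 → 110111000010001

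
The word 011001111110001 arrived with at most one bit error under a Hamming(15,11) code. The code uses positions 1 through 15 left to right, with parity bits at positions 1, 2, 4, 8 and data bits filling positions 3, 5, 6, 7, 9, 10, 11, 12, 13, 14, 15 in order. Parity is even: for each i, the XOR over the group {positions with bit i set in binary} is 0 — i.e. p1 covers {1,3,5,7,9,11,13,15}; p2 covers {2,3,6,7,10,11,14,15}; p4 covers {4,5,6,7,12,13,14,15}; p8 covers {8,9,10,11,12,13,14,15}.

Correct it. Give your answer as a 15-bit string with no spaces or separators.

011001111110000

s1 (pos 1,3,5,7,9,11,13,15): 0⊕1⊕0⊕1⊕1⊕1⊕0⊕1 = 1
s2 (pos 2,3,6,7,10,11,14,15): 1⊕1⊕1⊕1⊕1⊕1⊕0⊕1 = 1
s4 (pos 4,5,6,7,12,13,14,15): 0⊕0⊕1⊕1⊕0⊕0⊕0⊕1 = 1
s8 (pos 8,9,10,11,12,13,14,15): 1⊕1⊕1⊕1⊕0⊕0⊕0⊕1 = 1
Syndrome s8…s1 = 1111 → error at position 15.
Flip position 15: 011001111110001 → 011001111110000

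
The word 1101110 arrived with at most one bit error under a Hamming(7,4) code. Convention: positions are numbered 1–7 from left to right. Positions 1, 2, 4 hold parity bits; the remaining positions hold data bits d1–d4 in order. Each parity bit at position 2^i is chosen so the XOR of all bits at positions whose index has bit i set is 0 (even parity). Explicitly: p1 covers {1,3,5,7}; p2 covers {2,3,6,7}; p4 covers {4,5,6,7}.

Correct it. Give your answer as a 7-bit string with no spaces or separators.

1100110

s1 (pos 1,3,5,7): 1⊕0⊕1⊕0 = 0
s2 (pos 2,3,6,7): 1⊕0⊕1⊕0 = 0
s4 (pos 4,5,6,7): 1⊕1⊕1⊕0 = 1
Syndrome s4…s1 = 100 → error at position 4.
Flip position 4: 1101110 → 1100110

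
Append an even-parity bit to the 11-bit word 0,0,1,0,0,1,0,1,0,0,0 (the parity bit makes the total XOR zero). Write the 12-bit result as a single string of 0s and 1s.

XOR of the 11 data bits: 0⊕0⊕1⊕0⊕0⊕1⊕0⊕1⊕0⊕0⊕0 = 1
Parity bit = 1 (so all 12 bits XOR to 0).

001001010001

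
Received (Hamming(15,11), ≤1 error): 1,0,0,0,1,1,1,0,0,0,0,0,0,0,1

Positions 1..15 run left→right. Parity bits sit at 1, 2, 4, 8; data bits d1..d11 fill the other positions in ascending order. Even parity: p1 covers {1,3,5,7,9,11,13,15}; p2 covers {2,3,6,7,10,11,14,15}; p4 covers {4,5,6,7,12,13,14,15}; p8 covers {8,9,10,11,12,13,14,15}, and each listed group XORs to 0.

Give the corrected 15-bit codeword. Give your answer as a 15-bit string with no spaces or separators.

s1 (pos 1,3,5,7,9,11,13,15): 1⊕0⊕1⊕1⊕0⊕0⊕0⊕1 = 0
s2 (pos 2,3,6,7,10,11,14,15): 0⊕0⊕1⊕1⊕0⊕0⊕0⊕1 = 1
s4 (pos 4,5,6,7,12,13,14,15): 0⊕1⊕1⊕1⊕0⊕0⊕0⊕1 = 0
s8 (pos 8,9,10,11,12,13,14,15): 0⊕0⊕0⊕0⊕0⊕0⊕0⊕1 = 1
Syndrome s8…s1 = 1010 → error at position 10.
Flip position 10: 100011100000001 → 100011100100001

100011100100001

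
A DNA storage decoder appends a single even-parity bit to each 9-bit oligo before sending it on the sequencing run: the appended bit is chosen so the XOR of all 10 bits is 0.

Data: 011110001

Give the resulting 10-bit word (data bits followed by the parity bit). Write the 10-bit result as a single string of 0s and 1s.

0111100011

XOR of the 9 data bits: 0⊕1⊕1⊕1⊕1⊕0⊕0⊕0⊕1 = 1
Parity bit = 1 (so all 10 bits XOR to 0).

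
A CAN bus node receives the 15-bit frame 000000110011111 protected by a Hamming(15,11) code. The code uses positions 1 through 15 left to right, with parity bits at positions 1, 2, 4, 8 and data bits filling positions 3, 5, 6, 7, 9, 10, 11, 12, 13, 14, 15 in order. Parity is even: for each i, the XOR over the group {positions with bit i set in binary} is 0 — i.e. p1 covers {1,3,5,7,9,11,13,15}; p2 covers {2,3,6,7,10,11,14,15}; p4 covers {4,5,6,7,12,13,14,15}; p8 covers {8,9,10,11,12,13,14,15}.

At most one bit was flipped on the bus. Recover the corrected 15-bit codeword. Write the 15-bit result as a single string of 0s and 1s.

s1 (pos 1,3,5,7,9,11,13,15): 0⊕0⊕0⊕1⊕0⊕1⊕1⊕1 = 0
s2 (pos 2,3,6,7,10,11,14,15): 0⊕0⊕0⊕1⊕0⊕1⊕1⊕1 = 0
s4 (pos 4,5,6,7,12,13,14,15): 0⊕0⊕0⊕1⊕1⊕1⊕1⊕1 = 1
s8 (pos 8,9,10,11,12,13,14,15): 1⊕0⊕0⊕1⊕1⊕1⊕1⊕1 = 0
Syndrome s8…s1 = 0100 → error at position 4.
Flip position 4: 000000110011111 → 000100110011111

000100110011111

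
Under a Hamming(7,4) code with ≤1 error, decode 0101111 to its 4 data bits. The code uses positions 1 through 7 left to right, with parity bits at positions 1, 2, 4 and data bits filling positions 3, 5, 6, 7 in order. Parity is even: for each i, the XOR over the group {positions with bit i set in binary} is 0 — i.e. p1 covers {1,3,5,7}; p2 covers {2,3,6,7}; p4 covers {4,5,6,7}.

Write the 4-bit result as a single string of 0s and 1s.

0111

s1 (pos 1,3,5,7): 0⊕0⊕1⊕1 = 0
s2 (pos 2,3,6,7): 1⊕0⊕1⊕1 = 1
s4 (pos 4,5,6,7): 1⊕1⊕1⊕1 = 0
Syndrome s4…s1 = 010 → error at position 2.
Flip position 2: 0101111 → 0001111
Read data bits from positions 3,5,6,7: 0111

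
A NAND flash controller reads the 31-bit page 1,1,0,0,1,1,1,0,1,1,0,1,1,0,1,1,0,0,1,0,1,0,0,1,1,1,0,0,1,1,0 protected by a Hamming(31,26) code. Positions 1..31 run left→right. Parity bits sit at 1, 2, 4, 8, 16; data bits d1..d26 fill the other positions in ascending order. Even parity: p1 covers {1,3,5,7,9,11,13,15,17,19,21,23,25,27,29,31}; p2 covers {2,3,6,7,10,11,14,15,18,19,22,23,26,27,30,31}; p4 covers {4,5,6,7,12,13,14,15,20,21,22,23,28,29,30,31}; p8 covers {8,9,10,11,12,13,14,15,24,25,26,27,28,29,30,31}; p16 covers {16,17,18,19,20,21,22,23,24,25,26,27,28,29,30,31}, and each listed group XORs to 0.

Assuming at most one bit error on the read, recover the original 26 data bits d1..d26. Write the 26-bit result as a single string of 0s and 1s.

01111101101001010011100110

s1 (pos 1,3,5,7,9,11,13,15,17,19,21,23,25,27,29,31): 1⊕0⊕1⊕1⊕1⊕0⊕1⊕1⊕0⊕1⊕1⊕0⊕1⊕0⊕1⊕0 = 0
s2 (pos 2,3,6,7,10,11,14,15,18,19,22,23,26,27,30,31): 1⊕0⊕1⊕1⊕1⊕0⊕0⊕1⊕0⊕1⊕0⊕0⊕1⊕0⊕1⊕0 = 0
s4 (pos 4,5,6,7,12,13,14,15,20,21,22,23,28,29,30,31): 0⊕1⊕1⊕1⊕1⊕1⊕0⊕1⊕0⊕1⊕0⊕0⊕0⊕1⊕1⊕0 = 1
s8 (pos 8,9,10,11,12,13,14,15,24,25,26,27,28,29,30,31): 0⊕1⊕1⊕0⊕1⊕1⊕0⊕1⊕1⊕1⊕1⊕0⊕0⊕1⊕1⊕0 = 0
s16 (pos 16,17,18,19,20,21,22,23,24,25,26,27,28,29,30,31): 1⊕0⊕0⊕1⊕0⊕1⊕0⊕0⊕1⊕1⊕1⊕0⊕0⊕1⊕1⊕0 = 0
Syndrome s16…s1 = 00100 → error at position 4.
Flip position 4: 1100111011011011001010011100110 → 1101111011011011001010011100110
Read data bits from positions 3,5,6,7,9,10,11,12,13,14,15,17,18,19,20,21,22,23,24,25,26,27,28,29,30,31: 01111101101001010011100110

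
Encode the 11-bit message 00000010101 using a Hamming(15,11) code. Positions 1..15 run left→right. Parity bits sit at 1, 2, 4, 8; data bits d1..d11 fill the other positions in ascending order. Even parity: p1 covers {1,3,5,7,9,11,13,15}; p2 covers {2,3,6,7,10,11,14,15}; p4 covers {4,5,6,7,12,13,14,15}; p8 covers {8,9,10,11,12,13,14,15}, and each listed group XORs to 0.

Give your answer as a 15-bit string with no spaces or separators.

100000010010101

Place data at non-parity positions: p1 p2 0 p4 0 0 0 p8 0 0 1 0 1 0 1
p1 (pos 1,3,5,7,9,11,13,15): XOR of data positions = 0⊕0⊕0⊕0⊕1⊕1⊕1 = 1
p2 (pos 2,3,6,7,10,11,14,15): XOR of data positions = 0⊕0⊕0⊕0⊕1⊕0⊕1 = 0
p4 (pos 4,5,6,7,12,13,14,15): XOR of data positions = 0⊕0⊕0⊕0⊕1⊕0⊕1 = 0
p8 (pos 8,9,10,11,12,13,14,15): XOR of data positions = 0⊕0⊕1⊕0⊕1⊕0⊕1 = 1
Codeword: 100000010010101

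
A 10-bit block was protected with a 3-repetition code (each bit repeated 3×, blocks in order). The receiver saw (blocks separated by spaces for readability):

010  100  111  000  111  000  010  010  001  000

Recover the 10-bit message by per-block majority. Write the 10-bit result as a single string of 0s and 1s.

0010100000

Block 1 (010): 1 one → 0
Block 2 (100): 1 one → 0
Block 3 (111): 3 ones → 1
Block 4 (000): 0 ones → 0
Block 5 (111): 3 ones → 1
Block 6 (000): 0 ones → 0
Block 7 (010): 1 one → 0
Block 8 (010): 1 one → 0
Block 9 (001): 1 one → 0
Block 10 (000): 0 ones → 0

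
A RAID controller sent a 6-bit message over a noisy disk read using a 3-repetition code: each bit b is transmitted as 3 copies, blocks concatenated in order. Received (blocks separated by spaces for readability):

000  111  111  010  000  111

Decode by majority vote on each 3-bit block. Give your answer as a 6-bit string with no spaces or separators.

Block 1 (000): 0 ones → 0
Block 2 (111): 3 ones → 1
Block 3 (111): 3 ones → 1
Block 4 (010): 1 one → 0
Block 5 (000): 0 ones → 0
Block 6 (111): 3 ones → 1

011001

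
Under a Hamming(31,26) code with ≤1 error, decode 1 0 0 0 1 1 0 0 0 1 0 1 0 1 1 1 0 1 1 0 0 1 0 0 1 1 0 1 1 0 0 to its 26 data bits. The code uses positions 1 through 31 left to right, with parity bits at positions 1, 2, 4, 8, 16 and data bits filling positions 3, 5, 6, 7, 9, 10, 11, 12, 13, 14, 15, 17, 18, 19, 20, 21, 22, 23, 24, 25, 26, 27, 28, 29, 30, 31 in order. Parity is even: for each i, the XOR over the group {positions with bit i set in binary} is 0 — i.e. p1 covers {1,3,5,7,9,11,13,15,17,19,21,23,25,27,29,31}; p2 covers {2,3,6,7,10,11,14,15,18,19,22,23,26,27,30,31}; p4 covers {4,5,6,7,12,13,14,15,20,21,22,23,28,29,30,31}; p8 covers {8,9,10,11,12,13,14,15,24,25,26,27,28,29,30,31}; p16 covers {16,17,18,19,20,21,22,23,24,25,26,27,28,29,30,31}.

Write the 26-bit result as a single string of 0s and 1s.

s1 (pos 1,3,5,7,9,11,13,15,17,19,21,23,25,27,29,31): 1⊕0⊕1⊕0⊕0⊕0⊕0⊕1⊕0⊕1⊕0⊕0⊕1⊕0⊕1⊕0 = 0
s2 (pos 2,3,6,7,10,11,14,15,18,19,22,23,26,27,30,31): 0⊕0⊕1⊕0⊕1⊕0⊕1⊕1⊕1⊕1⊕1⊕0⊕1⊕0⊕0⊕0 = 0
s4 (pos 4,5,6,7,12,13,14,15,20,21,22,23,28,29,30,31): 0⊕1⊕1⊕0⊕1⊕0⊕1⊕1⊕0⊕0⊕1⊕0⊕1⊕1⊕0⊕0 = 0
s8 (pos 8,9,10,11,12,13,14,15,24,25,26,27,28,29,30,31): 0⊕0⊕1⊕0⊕1⊕0⊕1⊕1⊕0⊕1⊕1⊕0⊕1⊕1⊕0⊕0 = 0
s16 (pos 16,17,18,19,20,21,22,23,24,25,26,27,28,29,30,31): 1⊕0⊕1⊕1⊕0⊕0⊕1⊕0⊕0⊕1⊕1⊕0⊕1⊕1⊕0⊕0 = 0
Syndrome s16…s1 = 00000 → no error.
Read data bits from positions 3,5,6,7,9,10,11,12,13,14,15,17,18,19,20,21,22,23,24,25,26,27,28,29,30,31: 01100101011011001001101100

01100101011011001001101100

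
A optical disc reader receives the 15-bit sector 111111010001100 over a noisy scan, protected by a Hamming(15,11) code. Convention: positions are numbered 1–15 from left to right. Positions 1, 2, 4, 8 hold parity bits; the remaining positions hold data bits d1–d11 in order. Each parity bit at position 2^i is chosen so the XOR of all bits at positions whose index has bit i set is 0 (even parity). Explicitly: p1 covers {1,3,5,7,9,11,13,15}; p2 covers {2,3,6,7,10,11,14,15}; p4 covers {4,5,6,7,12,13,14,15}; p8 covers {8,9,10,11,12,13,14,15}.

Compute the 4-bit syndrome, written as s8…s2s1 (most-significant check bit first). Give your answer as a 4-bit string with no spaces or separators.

1110

s1 (pos 1,3,5,7,9,11,13,15): 1⊕1⊕1⊕0⊕0⊕0⊕1⊕0 = 0
s2 (pos 2,3,6,7,10,11,14,15): 1⊕1⊕1⊕0⊕0⊕0⊕0⊕0 = 1
s4 (pos 4,5,6,7,12,13,14,15): 1⊕1⊕1⊕0⊕1⊕1⊕0⊕0 = 1
s8 (pos 8,9,10,11,12,13,14,15): 1⊕0⊕0⊕0⊕1⊕1⊕0⊕0 = 1
Syndrome s8…s1 = 1110 → error at position 14.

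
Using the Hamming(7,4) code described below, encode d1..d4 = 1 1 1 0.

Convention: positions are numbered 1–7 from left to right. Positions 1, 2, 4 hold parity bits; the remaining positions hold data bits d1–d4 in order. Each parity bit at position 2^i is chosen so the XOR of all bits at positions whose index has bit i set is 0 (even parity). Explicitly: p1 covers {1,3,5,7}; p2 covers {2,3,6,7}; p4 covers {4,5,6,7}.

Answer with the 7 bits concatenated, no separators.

Place data at non-parity positions: p1 p2 1 p4 1 1 0
p1 (pos 1,3,5,7): XOR of data positions = 1⊕1⊕0 = 0
p2 (pos 2,3,6,7): XOR of data positions = 1⊕1⊕0 = 0
p4 (pos 4,5,6,7): XOR of data positions = 1⊕1⊕0 = 0
Codeword: 0010110

0010110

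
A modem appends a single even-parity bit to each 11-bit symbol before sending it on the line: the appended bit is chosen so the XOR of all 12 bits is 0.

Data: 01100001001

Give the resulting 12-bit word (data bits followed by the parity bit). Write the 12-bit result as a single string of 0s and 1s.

XOR of the 11 data bits: 0⊕1⊕1⊕0⊕0⊕0⊕0⊕1⊕0⊕0⊕1 = 0
Parity bit = 0 (so all 12 bits XOR to 0).

011000010010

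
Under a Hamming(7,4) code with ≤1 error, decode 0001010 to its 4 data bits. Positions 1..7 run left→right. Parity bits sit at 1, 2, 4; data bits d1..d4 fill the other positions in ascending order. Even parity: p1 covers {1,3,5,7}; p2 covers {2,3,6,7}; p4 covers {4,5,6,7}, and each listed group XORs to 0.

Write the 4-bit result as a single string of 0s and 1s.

0010

s1 (pos 1,3,5,7): 0⊕0⊕0⊕0 = 0
s2 (pos 2,3,6,7): 0⊕0⊕1⊕0 = 1
s4 (pos 4,5,6,7): 1⊕0⊕1⊕0 = 0
Syndrome s4…s1 = 010 → error at position 2.
Flip position 2: 0001010 → 0101010
Read data bits from positions 3,5,6,7: 0010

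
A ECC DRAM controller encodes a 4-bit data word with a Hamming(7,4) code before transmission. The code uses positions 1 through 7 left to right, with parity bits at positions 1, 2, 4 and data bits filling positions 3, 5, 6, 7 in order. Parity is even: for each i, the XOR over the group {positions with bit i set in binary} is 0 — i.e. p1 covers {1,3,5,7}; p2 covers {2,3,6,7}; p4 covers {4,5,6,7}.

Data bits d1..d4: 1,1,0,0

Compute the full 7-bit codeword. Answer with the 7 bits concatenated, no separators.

Place data at non-parity positions: p1 p2 1 p4 1 0 0
p1 (pos 1,3,5,7): XOR of data positions = 1⊕1⊕0 = 0
p2 (pos 2,3,6,7): XOR of data positions = 1⊕0⊕0 = 1
p4 (pos 4,5,6,7): XOR of data positions = 1⊕0⊕0 = 1
Codeword: 0111100

0111100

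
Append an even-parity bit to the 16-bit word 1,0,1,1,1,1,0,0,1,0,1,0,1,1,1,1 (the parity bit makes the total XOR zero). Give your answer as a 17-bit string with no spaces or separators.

10111100101011111

XOR of the 16 data bits: 1⊕0⊕1⊕1⊕1⊕1⊕0⊕0⊕1⊕0⊕1⊕0⊕1⊕1⊕1⊕1 = 1
Parity bit = 1 (so all 17 bits XOR to 0).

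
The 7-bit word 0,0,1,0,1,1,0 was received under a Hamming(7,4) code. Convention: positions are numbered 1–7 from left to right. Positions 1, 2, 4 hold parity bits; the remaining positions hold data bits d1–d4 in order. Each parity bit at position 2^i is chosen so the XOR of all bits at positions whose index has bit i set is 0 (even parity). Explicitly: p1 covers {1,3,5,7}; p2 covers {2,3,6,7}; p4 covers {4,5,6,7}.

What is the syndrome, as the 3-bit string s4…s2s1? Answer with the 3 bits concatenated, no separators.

000

s1 (pos 1,3,5,7): 0⊕1⊕1⊕0 = 0
s2 (pos 2,3,6,7): 0⊕1⊕1⊕0 = 0
s4 (pos 4,5,6,7): 0⊕1⊕1⊕0 = 0
Syndrome s4…s1 = 000 → no error.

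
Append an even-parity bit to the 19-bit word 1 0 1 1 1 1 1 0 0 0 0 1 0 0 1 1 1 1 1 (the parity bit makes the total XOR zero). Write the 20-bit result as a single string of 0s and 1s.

XOR of the 19 data bits: 1⊕0⊕1⊕1⊕1⊕1⊕1⊕0⊕0⊕0⊕0⊕1⊕0⊕0⊕1⊕1⊕1⊕1⊕1 = 0
Parity bit = 0 (so all 20 bits XOR to 0).

10111110000100111110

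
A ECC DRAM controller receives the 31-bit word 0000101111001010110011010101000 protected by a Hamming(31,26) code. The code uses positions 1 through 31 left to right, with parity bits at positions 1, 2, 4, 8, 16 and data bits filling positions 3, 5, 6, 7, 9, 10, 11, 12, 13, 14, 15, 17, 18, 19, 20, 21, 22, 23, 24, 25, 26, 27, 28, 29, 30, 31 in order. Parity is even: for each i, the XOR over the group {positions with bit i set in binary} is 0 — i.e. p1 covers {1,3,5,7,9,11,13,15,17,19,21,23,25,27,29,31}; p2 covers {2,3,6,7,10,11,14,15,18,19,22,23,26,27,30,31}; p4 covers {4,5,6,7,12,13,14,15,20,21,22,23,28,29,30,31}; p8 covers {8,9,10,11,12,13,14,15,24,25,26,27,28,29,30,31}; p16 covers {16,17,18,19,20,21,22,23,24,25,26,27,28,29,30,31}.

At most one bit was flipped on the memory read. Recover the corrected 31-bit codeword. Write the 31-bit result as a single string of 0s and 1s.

0000101111001010110001010101000

s1 (pos 1,3,5,7,9,11,13,15,17,19,21,23,25,27,29,31): 0⊕0⊕1⊕1⊕1⊕0⊕1⊕1⊕1⊕0⊕1⊕0⊕0⊕0⊕0⊕0 = 1
s2 (pos 2,3,6,7,10,11,14,15,18,19,22,23,26,27,30,31): 0⊕0⊕0⊕1⊕1⊕0⊕0⊕1⊕1⊕0⊕1⊕0⊕1⊕0⊕0⊕0 = 0
s4 (pos 4,5,6,7,12,13,14,15,20,21,22,23,28,29,30,31): 0⊕1⊕0⊕1⊕0⊕1⊕0⊕1⊕0⊕1⊕1⊕0⊕1⊕0⊕0⊕0 = 1
s8 (pos 8,9,10,11,12,13,14,15,24,25,26,27,28,29,30,31): 1⊕1⊕1⊕0⊕0⊕1⊕0⊕1⊕1⊕0⊕1⊕0⊕1⊕0⊕0⊕0 = 0
s16 (pos 16,17,18,19,20,21,22,23,24,25,26,27,28,29,30,31): 0⊕1⊕1⊕0⊕0⊕1⊕1⊕0⊕1⊕0⊕1⊕0⊕1⊕0⊕0⊕0 = 1
Syndrome s16…s1 = 10101 → error at position 21.
Flip position 21: 0000101111001010110011010101000 → 0000101111001010110001010101000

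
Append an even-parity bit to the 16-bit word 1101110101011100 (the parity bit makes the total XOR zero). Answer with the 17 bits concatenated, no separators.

XOR of the 16 data bits: 1⊕1⊕0⊕1⊕1⊕1⊕0⊕1⊕0⊕1⊕0⊕1⊕1⊕1⊕0⊕0 = 0
Parity bit = 0 (so all 17 bits XOR to 0).

11011101010111000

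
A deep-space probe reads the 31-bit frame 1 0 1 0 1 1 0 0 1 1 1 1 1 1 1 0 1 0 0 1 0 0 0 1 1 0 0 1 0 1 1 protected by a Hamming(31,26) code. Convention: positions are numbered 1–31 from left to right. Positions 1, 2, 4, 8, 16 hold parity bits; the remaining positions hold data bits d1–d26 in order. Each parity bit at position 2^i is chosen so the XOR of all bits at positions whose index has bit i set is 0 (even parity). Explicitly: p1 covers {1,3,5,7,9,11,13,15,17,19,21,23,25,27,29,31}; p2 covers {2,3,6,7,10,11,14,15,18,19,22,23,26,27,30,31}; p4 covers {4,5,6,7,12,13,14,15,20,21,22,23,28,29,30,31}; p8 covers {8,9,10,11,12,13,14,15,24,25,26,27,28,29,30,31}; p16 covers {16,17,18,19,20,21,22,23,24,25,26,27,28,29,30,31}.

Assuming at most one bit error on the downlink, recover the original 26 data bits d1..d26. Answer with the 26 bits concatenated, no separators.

s1 (pos 1,3,5,7,9,11,13,15,17,19,21,23,25,27,29,31): 1⊕1⊕1⊕0⊕1⊕1⊕1⊕1⊕1⊕0⊕0⊕0⊕1⊕0⊕0⊕1 = 0
s2 (pos 2,3,6,7,10,11,14,15,18,19,22,23,26,27,30,31): 0⊕1⊕1⊕0⊕1⊕1⊕1⊕1⊕0⊕0⊕0⊕0⊕0⊕0⊕1⊕1 = 0
s4 (pos 4,5,6,7,12,13,14,15,20,21,22,23,28,29,30,31): 0⊕1⊕1⊕0⊕1⊕1⊕1⊕1⊕1⊕0⊕0⊕0⊕1⊕0⊕1⊕1 = 0
s8 (pos 8,9,10,11,12,13,14,15,24,25,26,27,28,29,30,31): 0⊕1⊕1⊕1⊕1⊕1⊕1⊕1⊕1⊕1⊕0⊕0⊕1⊕0⊕1⊕1 = 0
s16 (pos 16,17,18,19,20,21,22,23,24,25,26,27,28,29,30,31): 0⊕1⊕0⊕0⊕1⊕0⊕0⊕0⊕1⊕1⊕0⊕0⊕1⊕0⊕1⊕1 = 1
Syndrome s16…s1 = 10000 → error at position 16.
Flip position 16: 1010110011111110100100011001011 → 1010110011111111100100011001011
Read data bits from positions 3,5,6,7,9,10,11,12,13,14,15,17,18,19,20,21,22,23,24,25,26,27,28,29,30,31: 11101111111100100011001011

11101111111100100011001011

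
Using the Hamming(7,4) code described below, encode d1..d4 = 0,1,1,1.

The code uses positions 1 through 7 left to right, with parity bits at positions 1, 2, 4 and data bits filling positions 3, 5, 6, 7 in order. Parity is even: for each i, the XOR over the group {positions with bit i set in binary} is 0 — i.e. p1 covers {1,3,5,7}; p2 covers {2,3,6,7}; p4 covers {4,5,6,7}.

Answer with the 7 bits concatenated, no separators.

0001111

Place data at non-parity positions: p1 p2 0 p4 1 1 1
p1 (pos 1,3,5,7): XOR of data positions = 0⊕1⊕1 = 0
p2 (pos 2,3,6,7): XOR of data positions = 0⊕1⊕1 = 0
p4 (pos 4,5,6,7): XOR of data positions = 1⊕1⊕1 = 1
Codeword: 0001111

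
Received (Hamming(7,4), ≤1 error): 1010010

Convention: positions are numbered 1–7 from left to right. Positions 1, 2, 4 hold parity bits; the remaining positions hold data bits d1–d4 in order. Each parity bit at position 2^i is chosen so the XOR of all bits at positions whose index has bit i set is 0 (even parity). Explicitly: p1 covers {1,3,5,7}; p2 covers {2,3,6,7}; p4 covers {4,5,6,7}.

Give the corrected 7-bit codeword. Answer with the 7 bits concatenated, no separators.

1011010

s1 (pos 1,3,5,7): 1⊕1⊕0⊕0 = 0
s2 (pos 2,3,6,7): 0⊕1⊕1⊕0 = 0
s4 (pos 4,5,6,7): 0⊕0⊕1⊕0 = 1
Syndrome s4…s1 = 100 → error at position 4.
Flip position 4: 1010010 → 1011010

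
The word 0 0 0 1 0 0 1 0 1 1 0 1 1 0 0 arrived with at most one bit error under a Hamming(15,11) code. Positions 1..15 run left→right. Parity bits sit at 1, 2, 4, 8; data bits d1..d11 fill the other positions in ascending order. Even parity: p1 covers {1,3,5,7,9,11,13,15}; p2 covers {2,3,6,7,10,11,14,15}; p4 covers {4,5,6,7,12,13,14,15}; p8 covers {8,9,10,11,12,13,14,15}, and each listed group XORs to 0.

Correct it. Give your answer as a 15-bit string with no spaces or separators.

s1 (pos 1,3,5,7,9,11,13,15): 0⊕0⊕0⊕1⊕1⊕0⊕1⊕0 = 1
s2 (pos 2,3,6,7,10,11,14,15): 0⊕0⊕0⊕1⊕1⊕0⊕0⊕0 = 0
s4 (pos 4,5,6,7,12,13,14,15): 1⊕0⊕0⊕1⊕1⊕1⊕0⊕0 = 0
s8 (pos 8,9,10,11,12,13,14,15): 0⊕1⊕1⊕0⊕1⊕1⊕0⊕0 = 0
Syndrome s8…s1 = 0001 → error at position 1.
Flip position 1: 000100101101100 → 100100101101100

100100101101100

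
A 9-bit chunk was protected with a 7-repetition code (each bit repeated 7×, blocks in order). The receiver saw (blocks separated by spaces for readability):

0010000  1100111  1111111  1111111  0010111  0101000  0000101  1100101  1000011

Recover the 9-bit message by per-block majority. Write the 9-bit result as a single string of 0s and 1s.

Block 1 (0010000): 1 one → 0
Block 2 (1100111): 5 ones → 1
Block 3 (1111111): 7 ones → 1
Block 4 (1111111): 7 ones → 1
Block 5 (0010111): 4 ones → 1
Block 6 (0101000): 2 ones → 0
Block 7 (0000101): 2 ones → 0
Block 8 (1100101): 4 ones → 1
Block 9 (1000011): 3 ones → 0

011110010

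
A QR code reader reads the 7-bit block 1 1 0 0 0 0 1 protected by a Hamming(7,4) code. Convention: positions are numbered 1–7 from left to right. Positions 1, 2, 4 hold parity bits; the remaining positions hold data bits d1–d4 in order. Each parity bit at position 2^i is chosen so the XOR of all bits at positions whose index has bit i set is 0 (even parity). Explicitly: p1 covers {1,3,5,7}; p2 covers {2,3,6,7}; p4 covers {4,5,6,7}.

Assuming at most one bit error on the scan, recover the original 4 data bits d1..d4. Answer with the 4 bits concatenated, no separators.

s1 (pos 1,3,5,7): 1⊕0⊕0⊕1 = 0
s2 (pos 2,3,6,7): 1⊕0⊕0⊕1 = 0
s4 (pos 4,5,6,7): 0⊕0⊕0⊕1 = 1
Syndrome s4…s1 = 100 → error at position 4.
Flip position 4: 1100001 → 1101001
Read data bits from positions 3,5,6,7: 0001

0001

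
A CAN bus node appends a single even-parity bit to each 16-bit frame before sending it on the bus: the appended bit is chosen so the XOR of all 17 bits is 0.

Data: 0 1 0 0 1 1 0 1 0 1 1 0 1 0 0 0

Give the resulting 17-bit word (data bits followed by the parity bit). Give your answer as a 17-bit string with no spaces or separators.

01001101011010001

XOR of the 16 data bits: 0⊕1⊕0⊕0⊕1⊕1⊕0⊕1⊕0⊕1⊕1⊕0⊕1⊕0⊕0⊕0 = 1
Parity bit = 1 (so all 17 bits XOR to 0).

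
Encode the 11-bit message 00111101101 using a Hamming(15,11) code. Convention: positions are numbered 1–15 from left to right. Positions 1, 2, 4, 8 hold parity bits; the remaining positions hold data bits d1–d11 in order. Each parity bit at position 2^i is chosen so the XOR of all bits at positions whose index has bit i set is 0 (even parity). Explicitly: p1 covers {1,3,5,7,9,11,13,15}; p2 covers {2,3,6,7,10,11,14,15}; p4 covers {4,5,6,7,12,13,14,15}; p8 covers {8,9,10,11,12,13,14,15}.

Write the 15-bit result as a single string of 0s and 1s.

Place data at non-parity positions: p1 p2 0 p4 0 1 1 p8 1 1 0 1 1 0 1
p1 (pos 1,3,5,7,9,11,13,15): XOR of data positions = 0⊕0⊕1⊕1⊕0⊕1⊕1 = 0
p2 (pos 2,3,6,7,10,11,14,15): XOR of data positions = 0⊕1⊕1⊕1⊕0⊕0⊕1 = 0
p4 (pos 4,5,6,7,12,13,14,15): XOR of data positions = 0⊕1⊕1⊕1⊕1⊕0⊕1 = 1
p8 (pos 8,9,10,11,12,13,14,15): XOR of data positions = 1⊕1⊕0⊕1⊕1⊕0⊕1 = 1
Codeword: 000101111101101

000101111101101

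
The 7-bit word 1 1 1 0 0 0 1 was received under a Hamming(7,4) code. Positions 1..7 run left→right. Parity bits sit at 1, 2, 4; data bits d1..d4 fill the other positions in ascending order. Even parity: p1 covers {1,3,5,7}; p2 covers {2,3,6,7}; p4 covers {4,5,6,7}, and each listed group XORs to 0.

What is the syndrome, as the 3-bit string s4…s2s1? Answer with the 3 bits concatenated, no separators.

s1 (pos 1,3,5,7): 1⊕1⊕0⊕1 = 1
s2 (pos 2,3,6,7): 1⊕1⊕0⊕1 = 1
s4 (pos 4,5,6,7): 0⊕0⊕0⊕1 = 1
Syndrome s4…s1 = 111 → error at position 7.

111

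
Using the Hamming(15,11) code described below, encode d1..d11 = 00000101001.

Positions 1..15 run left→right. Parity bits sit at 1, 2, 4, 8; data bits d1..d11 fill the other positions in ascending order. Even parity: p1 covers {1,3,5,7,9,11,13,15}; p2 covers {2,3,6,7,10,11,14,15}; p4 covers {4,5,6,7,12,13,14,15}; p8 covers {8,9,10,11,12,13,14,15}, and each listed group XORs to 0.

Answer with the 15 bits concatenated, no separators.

Place data at non-parity positions: p1 p2 0 p4 0 0 0 p8 0 1 0 1 0 0 1
p1 (pos 1,3,5,7,9,11,13,15): XOR of data positions = 0⊕0⊕0⊕0⊕0⊕0⊕1 = 1
p2 (pos 2,3,6,7,10,11,14,15): XOR of data positions = 0⊕0⊕0⊕1⊕0⊕0⊕1 = 0
p4 (pos 4,5,6,7,12,13,14,15): XOR of data positions = 0⊕0⊕0⊕1⊕0⊕0⊕1 = 0
p8 (pos 8,9,10,11,12,13,14,15): XOR of data positions = 0⊕1⊕0⊕1⊕0⊕0⊕1 = 1
Codeword: 100000010101001

100000010101001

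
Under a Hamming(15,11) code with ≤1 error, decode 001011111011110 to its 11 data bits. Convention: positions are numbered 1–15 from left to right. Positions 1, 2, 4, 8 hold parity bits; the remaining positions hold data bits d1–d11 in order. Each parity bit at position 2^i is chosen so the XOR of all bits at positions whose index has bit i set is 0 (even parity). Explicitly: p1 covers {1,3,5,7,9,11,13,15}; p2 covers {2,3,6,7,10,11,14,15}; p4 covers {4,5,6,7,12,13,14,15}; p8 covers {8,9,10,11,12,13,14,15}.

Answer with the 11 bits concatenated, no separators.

11111011110

s1 (pos 1,3,5,7,9,11,13,15): 0⊕1⊕1⊕1⊕1⊕1⊕1⊕0 = 0
s2 (pos 2,3,6,7,10,11,14,15): 0⊕1⊕1⊕1⊕0⊕1⊕1⊕0 = 1
s4 (pos 4,5,6,7,12,13,14,15): 0⊕1⊕1⊕1⊕1⊕1⊕1⊕0 = 0
s8 (pos 8,9,10,11,12,13,14,15): 1⊕1⊕0⊕1⊕1⊕1⊕1⊕0 = 0
Syndrome s8…s1 = 0010 → error at position 2.
Flip position 2: 001011111011110 → 011011111011110
Read data bits from positions 3,5,6,7,9,10,11,12,13,14,15: 11111011110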